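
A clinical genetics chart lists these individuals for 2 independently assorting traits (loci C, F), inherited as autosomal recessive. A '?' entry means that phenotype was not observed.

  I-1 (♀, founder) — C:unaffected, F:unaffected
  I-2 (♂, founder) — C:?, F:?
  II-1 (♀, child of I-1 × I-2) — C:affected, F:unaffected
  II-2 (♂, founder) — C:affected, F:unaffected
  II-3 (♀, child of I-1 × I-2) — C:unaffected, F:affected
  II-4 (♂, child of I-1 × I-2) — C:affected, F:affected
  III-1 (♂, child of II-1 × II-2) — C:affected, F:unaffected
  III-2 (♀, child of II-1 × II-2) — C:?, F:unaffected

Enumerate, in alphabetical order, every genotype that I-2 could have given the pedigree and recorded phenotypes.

I-2 ∈ {Cc Ff, Cc ff, cc Ff, cc ff}

C/I-1 un ·: Cc
C/I-2 ? ·: Cc|cc
C/II-1 aff I-1×I-2: cc
C/II-2 aff ·: cc
C/II-3 un I-1×I-2: CC|Cc
C/II-4 aff I-1×I-2: cc
C/III-1 aff II-1×II-2: cc
C/III-2 ? II-1×II-2: cc
⇒ C over [I-1,I-2,II-1,II-2,II-3,II-4,III-1,III-2]: 3 consistent
F/I-1 un ·: Ff
F/I-2 ? ·: Ff|ff
F/II-1 un I-1×I-2: FF|Ff
F/II-2 un ·: FF|Ff
F/II-3 aff I-1×I-2: ff
F/II-4 aff I-1×I-2: ff
F/III-1 un II-1×II-2: FF|Ff
F/III-2 un II-1×II-2: FF|Ff
⇒ F over [I-1,I-2,II-1,II-2,II-3,II-4,III-1,III-2]: 21 consistent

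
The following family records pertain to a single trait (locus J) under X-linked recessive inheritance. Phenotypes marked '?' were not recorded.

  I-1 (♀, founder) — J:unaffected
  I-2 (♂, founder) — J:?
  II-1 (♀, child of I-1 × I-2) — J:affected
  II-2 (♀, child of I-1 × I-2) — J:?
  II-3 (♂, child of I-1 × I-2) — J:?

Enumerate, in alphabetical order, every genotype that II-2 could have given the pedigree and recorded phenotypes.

II-2 ∈ {X^JX^j, X^jX^j}

J/I-1 un ·: X^JX^j
J/I-2 ? ·: X^jY
J/II-1 aff I-1×I-2: X^jX^j
J/II-2 ? I-1×I-2: X^JX^j|X^jX^j
J/II-3 ? I-1×I-2: X^JY|X^jY
⇒ J over [I-1,I-2,II-1,II-2,II-3]: 4 consistent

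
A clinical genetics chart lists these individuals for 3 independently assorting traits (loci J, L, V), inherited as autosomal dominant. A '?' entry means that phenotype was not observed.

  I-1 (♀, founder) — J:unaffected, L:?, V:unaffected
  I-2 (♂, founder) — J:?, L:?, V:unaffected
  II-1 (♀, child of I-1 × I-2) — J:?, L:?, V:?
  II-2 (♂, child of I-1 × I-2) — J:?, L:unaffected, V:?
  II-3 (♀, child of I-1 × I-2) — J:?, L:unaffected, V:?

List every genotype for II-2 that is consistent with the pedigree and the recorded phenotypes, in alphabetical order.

II-2 ∈ {Jj ll vv, jj ll vv}

J/I-1 un ·: jj
J/I-2 ? ·: jj|Jj|JJ
J/II-1 ? I-1×I-2: jj|Jj
J/II-2 ? I-1×I-2: jj|Jj
J/II-3 ? I-1×I-2: jj|Jj
⇒ J over [I-1,I-2,II-1,II-2,II-3]: 10 consistent
L/I-1 ? ·: ll|Ll
L/I-2 ? ·: ll|Ll
L/II-1 ? I-1×I-2: ll|Ll|LL
L/II-2 un I-1×I-2: ll
L/II-3 un I-1×I-2: ll
⇒ L over [I-1,I-2,II-1,II-2,II-3]: 8 consistent
V/I-1 un ·: vv
V/I-2 un ·: vv
V/II-1 ? I-1×I-2: vv
V/II-2 ? I-1×I-2: vv
V/II-3 ? I-1×I-2: vv
⇒ V over [I-1,I-2,II-1,II-2,II-3]: 1 consistent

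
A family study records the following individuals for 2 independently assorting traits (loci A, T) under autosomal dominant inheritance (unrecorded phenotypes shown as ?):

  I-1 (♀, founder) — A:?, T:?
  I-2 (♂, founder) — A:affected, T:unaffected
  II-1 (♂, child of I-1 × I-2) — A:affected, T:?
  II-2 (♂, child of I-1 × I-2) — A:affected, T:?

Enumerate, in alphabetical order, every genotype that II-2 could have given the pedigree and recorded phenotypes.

II-2 ∈ {AA Tt, AA tt, Aa Tt, Aa tt}

A/I-1 ? ·: aa|Aa|AA
A/I-2 aff ·: Aa|AA
A/II-1 aff I-1×I-2: Aa|AA
A/II-2 aff I-1×I-2: Aa|AA
⇒ A over [I-1,I-2,II-1,II-2]: 15 consistent
T/I-1 ? ·: tt|Tt|TT
T/I-2 un ·: tt
T/II-1 ? I-1×I-2: tt|Tt
T/II-2 ? I-1×I-2: tt|Tt
⇒ T over [I-1,I-2,II-1,II-2]: 6 consistent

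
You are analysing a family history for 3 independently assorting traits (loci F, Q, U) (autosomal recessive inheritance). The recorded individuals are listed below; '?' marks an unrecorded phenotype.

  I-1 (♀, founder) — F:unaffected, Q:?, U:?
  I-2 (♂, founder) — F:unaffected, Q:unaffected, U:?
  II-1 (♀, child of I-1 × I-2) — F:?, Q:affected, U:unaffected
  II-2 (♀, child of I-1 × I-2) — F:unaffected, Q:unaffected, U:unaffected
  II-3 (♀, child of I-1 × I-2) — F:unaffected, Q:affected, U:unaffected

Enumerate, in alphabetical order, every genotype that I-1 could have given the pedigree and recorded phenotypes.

F/I-1 un ·: FF|Ff
F/I-2 un ·: FF|Ff
F/II-1 ? I-1×I-2: FF|Ff|ff
F/II-2 un I-1×I-2: FF|Ff
F/II-3 un I-1×I-2: FF|Ff
⇒ F over [I-1,I-2,II-1,II-2,II-3]: 29 consistent
Q/I-1 ? ·: Qq|qq
Q/I-2 un ·: Qq
Q/II-1 aff I-1×I-2: qq
Q/II-2 un I-1×I-2: QQ|Qq
Q/II-3 aff I-1×I-2: qq
⇒ Q over [I-1,I-2,II-1,II-2,II-3]: 3 consistent
U/I-1 ? ·: UU|Uu|uu
U/I-2 ? ·: UU|Uu|uu
U/II-1 un I-1×I-2: UU|Uu
U/II-2 un I-1×I-2: UU|Uu
U/II-3 un I-1×I-2: UU|Uu
⇒ U over [I-1,I-2,II-1,II-2,II-3]: 29 consistent

I-1 ∈ {FF Qq UU, FF Qq Uu, FF Qq uu, FF qq UU, FF qq Uu, FF qq uu, Ff Qq UU, Ff Qq Uu, Ff Qq uu, Ff qq UU, Ff qq Uu, Ff qq uu}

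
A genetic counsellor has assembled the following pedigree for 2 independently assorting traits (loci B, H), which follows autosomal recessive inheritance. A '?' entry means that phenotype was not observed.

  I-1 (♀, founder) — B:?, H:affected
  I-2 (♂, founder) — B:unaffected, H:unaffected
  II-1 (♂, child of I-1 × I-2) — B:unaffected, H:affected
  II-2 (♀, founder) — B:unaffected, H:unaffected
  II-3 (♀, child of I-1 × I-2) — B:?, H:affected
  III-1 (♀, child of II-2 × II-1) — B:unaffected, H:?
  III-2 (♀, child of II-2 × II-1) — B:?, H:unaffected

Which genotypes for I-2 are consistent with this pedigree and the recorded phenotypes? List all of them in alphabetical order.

I-2 ∈ {BB Hh, Bb Hh}

B/I-1 ? ·: BB|Bb|bb
B/I-2 un ·: BB|Bb
B/II-1 un I-1×I-2: BB|Bb
B/II-2 un ·: BB|Bb
B/II-3 ? I-1×I-2: BB|Bb|bb
B/III-1 un II-2×II-1: BB|Bb
B/III-2 ? II-2×II-1: BB|Bb|bb
⇒ B over [I-1,I-2,II-1,II-2,II-3,III-1,III-2]: 140 consistent
H/I-1 aff ·: hh
H/I-2 un ·: Hh
H/II-1 aff I-1×I-2: hh
H/II-2 un ·: HH|Hh
H/II-3 aff I-1×I-2: hh
H/III-1 ? II-2×II-1: Hh|hh
H/III-2 un II-2×II-1: Hh
⇒ H over [I-1,I-2,II-1,II-2,II-3,III-1,III-2]: 3 consistent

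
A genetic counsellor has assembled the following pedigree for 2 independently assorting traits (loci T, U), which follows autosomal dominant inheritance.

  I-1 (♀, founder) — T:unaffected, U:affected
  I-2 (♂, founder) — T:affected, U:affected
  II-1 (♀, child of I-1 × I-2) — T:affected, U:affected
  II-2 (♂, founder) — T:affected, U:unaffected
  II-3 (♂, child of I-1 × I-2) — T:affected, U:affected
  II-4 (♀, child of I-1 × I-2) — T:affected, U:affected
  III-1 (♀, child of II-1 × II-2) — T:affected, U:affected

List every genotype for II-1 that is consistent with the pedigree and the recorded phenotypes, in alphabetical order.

II-1 ∈ {Tt UU, Tt Uu}

T/I-1 un ·: tt
T/I-2 aff ·: Tt|TT
T/II-1 aff I-1×I-2: Tt
T/II-2 aff ·: Tt|TT
T/II-3 aff I-1×I-2: Tt
T/II-4 aff I-1×I-2: Tt
T/III-1 aff II-1×II-2: Tt|TT
⇒ T over [I-1,I-2,II-1,II-2,II-3,II-4,III-1]: 8 consistent
U/I-1 aff ·: Uu|UU
U/I-2 aff ·: Uu|UU
U/II-1 aff I-1×I-2: Uu|UU
U/II-2 un ·: uu
U/II-3 aff I-1×I-2: Uu|UU
U/II-4 aff I-1×I-2: Uu|UU
U/III-1 aff II-1×II-2: Uu
⇒ U over [I-1,I-2,II-1,II-2,II-3,II-4,III-1]: 25 consistent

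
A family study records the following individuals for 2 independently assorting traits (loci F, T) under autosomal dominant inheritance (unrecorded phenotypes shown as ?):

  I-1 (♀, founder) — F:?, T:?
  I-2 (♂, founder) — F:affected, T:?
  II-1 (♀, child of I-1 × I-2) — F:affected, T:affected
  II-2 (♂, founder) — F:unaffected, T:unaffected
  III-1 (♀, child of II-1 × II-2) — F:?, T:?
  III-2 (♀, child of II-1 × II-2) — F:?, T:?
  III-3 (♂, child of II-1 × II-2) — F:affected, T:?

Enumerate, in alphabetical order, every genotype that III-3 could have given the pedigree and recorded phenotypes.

F/I-1 ? ·: ff|Ff|FF
F/I-2 aff ·: Ff|FF
F/II-1 aff I-1×I-2: Ff|FF
F/II-2 un ·: ff
F/III-1 ? II-1×II-2: ff|Ff
F/III-2 ? II-1×II-2: ff|Ff
F/III-3 aff II-1×II-2: Ff
⇒ F over [I-1,I-2,II-1,II-2,III-1,III-2,III-3]: 24 consistent
T/I-1 ? ·: tt|Tt|TT
T/I-2 ? ·: tt|Tt|TT
T/II-1 aff I-1×I-2: Tt|TT
T/II-2 un ·: tt
T/III-1 ? II-1×II-2: tt|Tt
T/III-2 ? II-1×II-2: tt|Tt
T/III-3 ? II-1×II-2: tt|Tt
⇒ T over [I-1,I-2,II-1,II-2,III-1,III-2,III-3]: 60 consistent

III-3 ∈ {Ff Tt, Ff tt}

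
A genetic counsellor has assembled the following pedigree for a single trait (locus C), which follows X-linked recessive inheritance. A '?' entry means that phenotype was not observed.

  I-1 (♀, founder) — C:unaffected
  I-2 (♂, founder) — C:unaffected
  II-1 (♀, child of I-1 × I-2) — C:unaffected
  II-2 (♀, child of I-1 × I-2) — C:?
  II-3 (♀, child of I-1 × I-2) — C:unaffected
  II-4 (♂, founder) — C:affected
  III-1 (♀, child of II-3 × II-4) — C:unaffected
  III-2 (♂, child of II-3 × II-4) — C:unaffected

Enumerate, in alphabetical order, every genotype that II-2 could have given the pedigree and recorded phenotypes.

C/I-1 un ·: X^CX^C|X^CX^c
C/I-2 un ·: X^CY
C/II-1 un I-1×I-2: X^CX^C|X^CX^c
C/II-2 ? I-1×I-2: X^CX^C|X^CX^c
C/II-3 un I-1×I-2: X^CX^C|X^CX^c
C/II-4 aff ·: X^cY
C/III-1 un II-3×II-4: X^CX^c
C/III-2 un II-3×II-4: X^CY
⇒ C over [I-1,I-2,II-1,II-2,II-3,II-4,III-1,III-2]: 9 consistent

II-2 ∈ {X^CX^C, X^CX^c}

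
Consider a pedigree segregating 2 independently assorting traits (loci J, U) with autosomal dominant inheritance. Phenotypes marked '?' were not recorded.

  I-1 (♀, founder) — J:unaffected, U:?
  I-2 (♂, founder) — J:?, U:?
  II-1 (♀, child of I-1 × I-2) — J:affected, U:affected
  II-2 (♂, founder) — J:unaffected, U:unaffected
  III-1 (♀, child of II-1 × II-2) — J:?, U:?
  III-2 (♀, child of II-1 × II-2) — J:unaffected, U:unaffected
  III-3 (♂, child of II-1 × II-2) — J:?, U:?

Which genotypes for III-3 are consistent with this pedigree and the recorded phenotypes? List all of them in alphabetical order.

III-3 ∈ {Jj Uu, Jj uu, jj Uu, jj uu}

J/I-1 un ·: jj
J/I-2 ? ·: Jj|JJ
J/II-1 aff I-1×I-2: Jj
J/II-2 un ·: jj
J/III-1 ? II-1×II-2: jj|Jj
J/III-2 un II-1×II-2: jj
J/III-3 ? II-1×II-2: jj|Jj
⇒ J over [I-1,I-2,II-1,II-2,III-1,III-2,III-3]: 8 consistent
U/I-1 ? ·: uu|Uu|UU
U/I-2 ? ·: uu|Uu|UU
U/II-1 aff I-1×I-2: Uu
U/II-2 un ·: uu
U/III-1 ? II-1×II-2: uu|Uu
U/III-2 un II-1×II-2: uu
U/III-3 ? II-1×II-2: uu|Uu
⇒ U over [I-1,I-2,II-1,II-2,III-1,III-2,III-3]: 28 consistent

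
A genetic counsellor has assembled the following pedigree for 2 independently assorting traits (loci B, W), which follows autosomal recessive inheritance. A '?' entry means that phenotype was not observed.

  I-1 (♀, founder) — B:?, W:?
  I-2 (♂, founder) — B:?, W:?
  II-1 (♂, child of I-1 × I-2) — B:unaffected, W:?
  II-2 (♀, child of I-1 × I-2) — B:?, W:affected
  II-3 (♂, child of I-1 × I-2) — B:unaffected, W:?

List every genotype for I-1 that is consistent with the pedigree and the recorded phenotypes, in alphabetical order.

B/I-1 ? ·: BB|Bb|bb
B/I-2 ? ·: BB|Bb|bb
B/II-1 un I-1×I-2: BB|Bb
B/II-2 ? I-1×I-2: BB|Bb|bb
B/II-3 un I-1×I-2: BB|Bb
⇒ B over [I-1,I-2,II-1,II-2,II-3]: 35 consistent
W/I-1 ? ·: Ww|ww
W/I-2 ? ·: Ww|ww
W/II-1 ? I-1×I-2: WW|Ww|ww
W/II-2 aff I-1×I-2: ww
W/II-3 ? I-1×I-2: WW|Ww|ww
⇒ W over [I-1,I-2,II-1,II-2,II-3]: 18 consistent

I-1 ∈ {BB Ww, BB ww, Bb Ww, Bb ww, bb Ww, bb ww}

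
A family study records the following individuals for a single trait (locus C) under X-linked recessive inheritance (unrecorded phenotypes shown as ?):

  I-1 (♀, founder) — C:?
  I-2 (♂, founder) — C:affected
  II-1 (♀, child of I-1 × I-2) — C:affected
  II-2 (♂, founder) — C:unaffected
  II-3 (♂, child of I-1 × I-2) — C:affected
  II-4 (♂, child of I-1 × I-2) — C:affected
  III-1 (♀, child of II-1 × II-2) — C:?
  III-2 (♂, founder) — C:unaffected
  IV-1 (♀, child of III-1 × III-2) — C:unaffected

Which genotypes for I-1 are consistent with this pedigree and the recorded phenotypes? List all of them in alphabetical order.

C/I-1 ? ·: X^CX^c|X^cX^c
C/I-2 aff ·: X^cY
C/II-1 aff I-1×I-2: X^cX^c
C/II-2 un ·: X^CY
C/II-3 aff I-1×I-2: X^cY
C/II-4 aff I-1×I-2: X^cY
C/III-1 ? II-1×II-2: X^CX^c
C/III-2 un ·: X^CY
C/IV-1 un III-1×III-2: X^CX^C|X^CX^c
⇒ C over [I-1,I-2,II-1,II-2,II-3,II-4,III-1,III-2,IV-1]: 4 consistent

I-1 ∈ {X^CX^c, X^cX^c}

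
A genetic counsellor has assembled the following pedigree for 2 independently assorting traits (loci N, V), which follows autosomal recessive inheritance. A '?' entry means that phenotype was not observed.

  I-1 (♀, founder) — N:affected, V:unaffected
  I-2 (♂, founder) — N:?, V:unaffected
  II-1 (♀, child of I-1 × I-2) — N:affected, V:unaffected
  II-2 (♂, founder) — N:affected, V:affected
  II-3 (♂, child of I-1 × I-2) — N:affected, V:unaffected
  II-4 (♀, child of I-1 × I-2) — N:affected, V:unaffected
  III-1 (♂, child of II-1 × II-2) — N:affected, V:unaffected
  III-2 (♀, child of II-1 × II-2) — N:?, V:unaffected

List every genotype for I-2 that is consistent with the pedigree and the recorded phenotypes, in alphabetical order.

I-2 ∈ {Nn VV, Nn Vv, nn VV, nn Vv}

N/I-1 aff ·: nn
N/I-2 ? ·: Nn|nn
N/II-1 aff I-1×I-2: nn
N/II-2 aff ·: nn
N/II-3 aff I-1×I-2: nn
N/II-4 aff I-1×I-2: nn
N/III-1 aff II-1×II-2: nn
N/III-2 ? II-1×II-2: nn
⇒ N over [I-1,I-2,II-1,II-2,II-3,II-4,III-1,III-2]: 2 consistent
V/I-1 un ·: VV|Vv
V/I-2 un ·: VV|Vv
V/II-1 un I-1×I-2: VV|Vv
V/II-2 aff ·: vv
V/II-3 un I-1×I-2: VV|Vv
V/II-4 un I-1×I-2: VV|Vv
V/III-1 un II-1×II-2: Vv
V/III-2 un II-1×II-2: Vv
⇒ V over [I-1,I-2,II-1,II-2,II-3,II-4,III-1,III-2]: 25 consistent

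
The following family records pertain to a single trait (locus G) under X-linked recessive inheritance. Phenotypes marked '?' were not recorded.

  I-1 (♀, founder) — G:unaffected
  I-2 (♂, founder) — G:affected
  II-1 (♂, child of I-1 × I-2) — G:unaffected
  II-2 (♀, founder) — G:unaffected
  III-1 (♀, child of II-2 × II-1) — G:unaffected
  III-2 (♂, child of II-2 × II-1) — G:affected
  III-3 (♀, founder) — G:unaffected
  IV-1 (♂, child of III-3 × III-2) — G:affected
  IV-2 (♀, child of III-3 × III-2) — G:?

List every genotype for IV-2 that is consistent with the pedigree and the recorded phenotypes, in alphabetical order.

IV-2 ∈ {X^GX^g, X^gX^g}

G/I-1 un ·: X^GX^G|X^GX^g
G/I-2 aff ·: X^gY
G/II-1 un I-1×I-2: X^GY
G/II-2 un ·: X^GX^g
G/III-1 un II-2×II-1: X^GX^G|X^GX^g
G/III-2 aff II-2×II-1: X^gY
G/III-3 un ·: X^GX^g
G/IV-1 aff III-3×III-2: X^gY
G/IV-2 ? III-3×III-2: X^GX^g|X^gX^g
⇒ G over [I-1,I-2,II-1,II-2,III-1,III-2,III-3,IV-1,IV-2]: 8 consistent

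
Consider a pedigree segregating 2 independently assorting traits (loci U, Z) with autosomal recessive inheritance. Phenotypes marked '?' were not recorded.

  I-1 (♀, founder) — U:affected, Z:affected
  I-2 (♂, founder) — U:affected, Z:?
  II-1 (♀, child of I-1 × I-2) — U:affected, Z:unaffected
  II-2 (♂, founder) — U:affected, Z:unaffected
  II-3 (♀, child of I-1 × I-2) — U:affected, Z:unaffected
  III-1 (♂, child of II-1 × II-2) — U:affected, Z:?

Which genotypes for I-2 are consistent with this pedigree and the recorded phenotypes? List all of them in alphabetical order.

I-2 ∈ {uu ZZ, uu Zz}

U/I-1 aff ·: uu
U/I-2 aff ·: uu
U/II-1 aff I-1×I-2: uu
U/II-2 aff ·: uu
U/II-3 aff I-1×I-2: uu
U/III-1 aff II-1×II-2: uu
⇒ U over [I-1,I-2,II-1,II-2,II-3,III-1]: 1 consistent
Z/I-1 aff ·: zz
Z/I-2 ? ·: ZZ|Zz
Z/II-1 un I-1×I-2: Zz
Z/II-2 un ·: ZZ|Zz
Z/II-3 un I-1×I-2: Zz
Z/III-1 ? II-1×II-2: ZZ|Zz|zz
⇒ Z over [I-1,I-2,II-1,II-2,II-3,III-1]: 10 consistent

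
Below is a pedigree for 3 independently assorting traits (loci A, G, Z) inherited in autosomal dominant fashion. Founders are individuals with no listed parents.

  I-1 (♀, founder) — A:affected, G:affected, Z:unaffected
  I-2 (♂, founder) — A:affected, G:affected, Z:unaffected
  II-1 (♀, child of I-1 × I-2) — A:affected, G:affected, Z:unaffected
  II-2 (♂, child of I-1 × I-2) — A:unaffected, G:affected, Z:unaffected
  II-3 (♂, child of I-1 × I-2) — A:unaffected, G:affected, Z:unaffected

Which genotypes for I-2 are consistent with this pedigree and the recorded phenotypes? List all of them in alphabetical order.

I-2 ∈ {Aa GG zz, Aa Gg zz}

A/I-1 aff ·: Aa
A/I-2 aff ·: Aa
A/II-1 aff I-1×I-2: Aa|AA
A/II-2 un I-1×I-2: aa
A/II-3 un I-1×I-2: aa
⇒ A over [I-1,I-2,II-1,II-2,II-3]: 2 consistent
G/I-1 aff ·: Gg|GG
G/I-2 aff ·: Gg|GG
G/II-1 aff I-1×I-2: Gg|GG
G/II-2 aff I-1×I-2: Gg|GG
G/II-3 aff I-1×I-2: Gg|GG
⇒ G over [I-1,I-2,II-1,II-2,II-3]: 25 consistent
Z/I-1 un ·: zz
Z/I-2 un ·: zz
Z/II-1 un I-1×I-2: zz
Z/II-2 un I-1×I-2: zz
Z/II-3 un I-1×I-2: zz
⇒ Z over [I-1,I-2,II-1,II-2,II-3]: 1 consistent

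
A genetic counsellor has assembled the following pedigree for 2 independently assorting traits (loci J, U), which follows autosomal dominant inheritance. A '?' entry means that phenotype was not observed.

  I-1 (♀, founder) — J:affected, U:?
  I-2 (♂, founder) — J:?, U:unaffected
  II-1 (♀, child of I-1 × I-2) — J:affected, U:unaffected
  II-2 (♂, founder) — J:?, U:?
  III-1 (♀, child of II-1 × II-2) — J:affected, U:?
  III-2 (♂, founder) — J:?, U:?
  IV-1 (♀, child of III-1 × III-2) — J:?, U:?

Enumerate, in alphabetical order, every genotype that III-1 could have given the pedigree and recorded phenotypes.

III-1 ∈ {JJ Uu, JJ uu, Jj Uu, Jj uu}

J/I-1 aff ·: Jj|JJ
J/I-2 ? ·: jj|Jj|JJ
J/II-1 aff I-1×I-2: Jj|JJ
J/II-2 ? ·: jj|Jj|JJ
J/III-1 aff II-1×II-2: Jj|JJ
J/III-2 ? ·: jj|Jj|JJ
J/IV-1 ? III-1×III-2: jj|Jj|JJ
⇒ J over [I-1,I-2,II-1,II-2,III-1,III-2,IV-1]: 233 consistent
U/I-1 ? ·: uu|Uu
U/I-2 un ·: uu
U/II-1 un I-1×I-2: uu
U/II-2 ? ·: uu|Uu|UU
U/III-1 ? II-1×II-2: uu|Uu
U/III-2 ? ·: uu|Uu|UU
U/IV-1 ? III-1×III-2: uu|Uu|UU
⇒ U over [I-1,I-2,II-1,II-2,III-1,III-2,IV-1]: 44 consistent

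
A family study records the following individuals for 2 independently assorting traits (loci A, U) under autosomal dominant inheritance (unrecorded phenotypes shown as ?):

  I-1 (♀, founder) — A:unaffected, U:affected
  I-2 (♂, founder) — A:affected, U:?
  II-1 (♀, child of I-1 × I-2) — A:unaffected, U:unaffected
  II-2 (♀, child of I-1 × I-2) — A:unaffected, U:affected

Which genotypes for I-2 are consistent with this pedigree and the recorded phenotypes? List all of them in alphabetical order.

A/I-1 un ·: aa
A/I-2 aff ·: Aa
A/II-1 un I-1×I-2: aa
A/II-2 un I-1×I-2: aa
⇒ A over [I-1,I-2,II-1,II-2]: 1 consistent
U/I-1 aff ·: Uu
U/I-2 ? ·: uu|Uu
U/II-1 un I-1×I-2: uu
U/II-2 aff I-1×I-2: Uu|UU
⇒ U over [I-1,I-2,II-1,II-2]: 3 consistent

I-2 ∈ {Aa Uu, Aa uu}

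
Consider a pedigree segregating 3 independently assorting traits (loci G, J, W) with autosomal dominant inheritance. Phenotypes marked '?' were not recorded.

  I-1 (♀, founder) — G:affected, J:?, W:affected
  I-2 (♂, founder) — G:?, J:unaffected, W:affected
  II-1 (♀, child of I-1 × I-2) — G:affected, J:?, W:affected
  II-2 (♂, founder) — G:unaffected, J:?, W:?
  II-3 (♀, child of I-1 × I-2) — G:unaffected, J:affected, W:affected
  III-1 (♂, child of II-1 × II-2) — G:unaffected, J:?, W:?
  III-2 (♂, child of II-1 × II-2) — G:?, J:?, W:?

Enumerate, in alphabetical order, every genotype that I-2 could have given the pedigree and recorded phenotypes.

I-2 ∈ {Gg jj WW, Gg jj Ww, gg jj WW, gg jj Ww}

G/I-1 aff ·: Gg
G/I-2 ? ·: gg|Gg
G/II-1 aff I-1×I-2: Gg
G/II-2 un ·: gg
G/II-3 un I-1×I-2: gg
G/III-1 un II-1×II-2: gg
G/III-2 ? II-1×II-2: gg|Gg
⇒ G over [I-1,I-2,II-1,II-2,II-3,III-1,III-2]: 4 consistent
J/I-1 ? ·: Jj|JJ
J/I-2 un ·: jj
J/II-1 ? I-1×I-2: jj|Jj
J/II-2 ? ·: jj|Jj|JJ
J/II-3 aff I-1×I-2: Jj
J/III-1 ? II-1×II-2: jj|Jj|JJ
J/III-2 ? II-1×II-2: jj|Jj|JJ
⇒ J over [I-1,I-2,II-1,II-2,II-3,III-1,III-2]: 40 consistent
W/I-1 aff ·: Ww|WW
W/I-2 aff ·: Ww|WW
W/II-1 aff I-1×I-2: Ww|WW
W/II-2 ? ·: ww|Ww|WW
W/II-3 aff I-1×I-2: Ww|WW
W/III-1 ? II-1×II-2: ww|Ww|WW
W/III-2 ? II-1×II-2: ww|Ww|WW
⇒ W over [I-1,I-2,II-1,II-2,II-3,III-1,III-2]: 144 consistent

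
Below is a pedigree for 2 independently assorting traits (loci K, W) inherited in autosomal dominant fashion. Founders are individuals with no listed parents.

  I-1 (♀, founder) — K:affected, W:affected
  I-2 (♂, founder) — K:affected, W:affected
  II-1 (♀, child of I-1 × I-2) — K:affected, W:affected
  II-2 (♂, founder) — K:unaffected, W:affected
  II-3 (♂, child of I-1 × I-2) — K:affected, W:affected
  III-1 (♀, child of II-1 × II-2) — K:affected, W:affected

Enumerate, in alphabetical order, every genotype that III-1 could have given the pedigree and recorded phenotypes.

K/I-1 aff ·: Kk|KK
K/I-2 aff ·: Kk|KK
K/II-1 aff I-1×I-2: Kk|KK
K/II-2 un ·: kk
K/II-3 aff I-1×I-2: Kk|KK
K/III-1 aff II-1×II-2: Kk
⇒ K over [I-1,I-2,II-1,II-2,II-3,III-1]: 13 consistent
W/I-1 aff ·: Ww|WW
W/I-2 aff ·: Ww|WW
W/II-1 aff I-1×I-2: Ww|WW
W/II-2 aff ·: Ww|WW
W/II-3 aff I-1×I-2: Ww|WW
W/III-1 aff II-1×II-2: Ww|WW
⇒ W over [I-1,I-2,II-1,II-2,II-3,III-1]: 45 consistent

III-1 ∈ {Kk WW, Kk Ww}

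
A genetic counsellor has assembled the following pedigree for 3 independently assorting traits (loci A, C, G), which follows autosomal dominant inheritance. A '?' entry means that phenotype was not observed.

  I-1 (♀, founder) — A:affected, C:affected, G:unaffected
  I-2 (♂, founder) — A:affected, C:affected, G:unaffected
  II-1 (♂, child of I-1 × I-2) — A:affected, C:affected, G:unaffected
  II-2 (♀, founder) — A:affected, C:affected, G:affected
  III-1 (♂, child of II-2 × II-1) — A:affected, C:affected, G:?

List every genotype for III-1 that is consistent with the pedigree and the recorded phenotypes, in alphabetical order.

III-1 ∈ {AA CC Gg, AA CC gg, AA Cc Gg, AA Cc gg, Aa CC Gg, Aa CC gg, Aa Cc Gg, Aa Cc gg}

A/I-1 aff ·: Aa|AA
A/I-2 aff ·: Aa|AA
A/II-1 aff I-1×I-2: Aa|AA
A/II-2 aff ·: Aa|AA
A/III-1 aff II-2×II-1: Aa|AA
⇒ A over [I-1,I-2,II-1,II-2,III-1]: 24 consistent
C/I-1 aff ·: Cc|CC
C/I-2 aff ·: Cc|CC
C/II-1 aff I-1×I-2: Cc|CC
C/II-2 aff ·: Cc|CC
C/III-1 aff II-2×II-1: Cc|CC
⇒ C over [I-1,I-2,II-1,II-2,III-1]: 24 consistent
G/I-1 un ·: gg
G/I-2 un ·: gg
G/II-1 un I-1×I-2: gg
G/II-2 aff ·: Gg|GG
G/III-1 ? II-2×II-1: gg|Gg
⇒ G over [I-1,I-2,II-1,II-2,III-1]: 3 consistent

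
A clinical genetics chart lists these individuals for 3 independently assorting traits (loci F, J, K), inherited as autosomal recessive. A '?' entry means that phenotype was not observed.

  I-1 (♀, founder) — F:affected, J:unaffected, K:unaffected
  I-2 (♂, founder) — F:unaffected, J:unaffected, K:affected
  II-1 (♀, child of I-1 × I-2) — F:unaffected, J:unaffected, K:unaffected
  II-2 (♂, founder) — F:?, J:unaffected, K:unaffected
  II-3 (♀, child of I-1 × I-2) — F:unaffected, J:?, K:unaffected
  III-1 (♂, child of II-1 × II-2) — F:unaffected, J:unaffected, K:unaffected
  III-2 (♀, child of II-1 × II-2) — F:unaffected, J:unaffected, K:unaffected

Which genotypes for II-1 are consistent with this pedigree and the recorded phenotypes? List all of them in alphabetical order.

F/I-1 aff ·: ff
F/I-2 un ·: FF|Ff
F/II-1 un I-1×I-2: Ff
F/II-2 ? ·: FF|Ff|ff
F/II-3 un I-1×I-2: Ff
F/III-1 un II-1×II-2: FF|Ff
F/III-2 un II-1×II-2: FF|Ff
⇒ F over [I-1,I-2,II-1,II-2,II-3,III-1,III-2]: 18 consistent
J/I-1 un ·: JJ|Jj
J/I-2 un ·: JJ|Jj
J/II-1 un I-1×I-2: JJ|Jj
J/II-2 un ·: JJ|Jj
J/II-3 ? I-1×I-2: JJ|Jj|jj
J/III-1 un II-1×II-2: JJ|Jj
J/III-2 un II-1×II-2: JJ|Jj
⇒ J over [I-1,I-2,II-1,II-2,II-3,III-1,III-2]: 96 consistent
K/I-1 un ·: KK|Kk
K/I-2 aff ·: kk
K/II-1 un I-1×I-2: Kk
K/II-2 un ·: KK|Kk
K/II-3 un I-1×I-2: Kk
K/III-1 un II-1×II-2: KK|Kk
K/III-2 un II-1×II-2: KK|Kk
⇒ K over [I-1,I-2,II-1,II-2,II-3,III-1,III-2]: 16 consistent

II-1 ∈ {Ff JJ Kk, Ff Jj Kk}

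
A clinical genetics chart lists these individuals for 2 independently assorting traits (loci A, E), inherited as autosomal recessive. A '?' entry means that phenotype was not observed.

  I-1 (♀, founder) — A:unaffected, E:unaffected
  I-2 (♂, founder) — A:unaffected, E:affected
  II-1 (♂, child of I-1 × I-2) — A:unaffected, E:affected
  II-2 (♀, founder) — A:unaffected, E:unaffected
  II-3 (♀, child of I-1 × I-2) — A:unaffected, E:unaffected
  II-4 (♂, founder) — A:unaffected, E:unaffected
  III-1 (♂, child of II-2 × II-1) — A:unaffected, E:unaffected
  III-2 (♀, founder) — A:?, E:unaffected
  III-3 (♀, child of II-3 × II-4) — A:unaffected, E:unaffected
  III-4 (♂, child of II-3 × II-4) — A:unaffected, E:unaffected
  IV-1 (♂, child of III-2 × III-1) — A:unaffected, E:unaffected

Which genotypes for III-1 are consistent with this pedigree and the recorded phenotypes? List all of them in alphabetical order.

A/I-1 un ·: AA|Aa
A/I-2 un ·: AA|Aa
A/II-1 un I-1×I-2: AA|Aa
A/II-2 un ·: AA|Aa
A/II-3 un I-1×I-2: AA|Aa
A/II-4 un ·: AA|Aa
A/III-1 un II-2×II-1: AA|Aa
A/III-2 ? ·: AA|Aa|aa
A/III-3 un II-3×II-4: AA|Aa
A/III-4 un II-3×II-4: AA|Aa
A/IV-1 un III-2×III-1: AA|Aa
⇒ A over [I-1,I-2,II-1,II-2,II-3,II-4,III-1,III-2,III-3,III-4,IV-1]: 1274 consistent
E/I-1 un ·: Ee
E/I-2 aff ·: ee
E/II-1 aff I-1×I-2: ee
E/II-2 un ·: EE|Ee
E/II-3 un I-1×I-2: Ee
E/II-4 un ·: EE|Ee
E/III-1 un II-2×II-1: Ee
E/III-2 un ·: EE|Ee
E/III-3 un II-3×II-4: EE|Ee
E/III-4 un II-3×II-4: EE|Ee
E/IV-1 un III-2×III-1: EE|Ee
⇒ E over [I-1,I-2,II-1,II-2,II-3,II-4,III-1,III-2,III-3,III-4,IV-1]: 64 consistent

III-1 ∈ {AA Ee, Aa Ee}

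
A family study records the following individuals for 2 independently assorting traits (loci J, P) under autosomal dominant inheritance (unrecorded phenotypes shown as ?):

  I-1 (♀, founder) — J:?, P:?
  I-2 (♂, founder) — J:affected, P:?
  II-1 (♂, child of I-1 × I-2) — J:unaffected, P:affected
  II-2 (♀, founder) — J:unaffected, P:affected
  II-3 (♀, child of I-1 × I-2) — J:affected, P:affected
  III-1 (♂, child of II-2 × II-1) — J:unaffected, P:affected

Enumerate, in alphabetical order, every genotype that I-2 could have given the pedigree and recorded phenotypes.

J/I-1 ? ·: jj|Jj
J/I-2 aff ·: Jj
J/II-1 un I-1×I-2: jj
J/II-2 un ·: jj
J/II-3 aff I-1×I-2: Jj|JJ
J/III-1 un II-2×II-1: jj
⇒ J over [I-1,I-2,II-1,II-2,II-3,III-1]: 3 consistent
P/I-1 ? ·: pp|Pp|PP
P/I-2 ? ·: pp|Pp|PP
P/II-1 aff I-1×I-2: Pp|PP
P/II-2 aff ·: Pp|PP
P/II-3 aff I-1×I-2: Pp|PP
P/III-1 aff II-2×II-1: Pp|PP
⇒ P over [I-1,I-2,II-1,II-2,II-3,III-1]: 61 consistent

I-2 ∈ {Jj PP, Jj Pp, Jj pp}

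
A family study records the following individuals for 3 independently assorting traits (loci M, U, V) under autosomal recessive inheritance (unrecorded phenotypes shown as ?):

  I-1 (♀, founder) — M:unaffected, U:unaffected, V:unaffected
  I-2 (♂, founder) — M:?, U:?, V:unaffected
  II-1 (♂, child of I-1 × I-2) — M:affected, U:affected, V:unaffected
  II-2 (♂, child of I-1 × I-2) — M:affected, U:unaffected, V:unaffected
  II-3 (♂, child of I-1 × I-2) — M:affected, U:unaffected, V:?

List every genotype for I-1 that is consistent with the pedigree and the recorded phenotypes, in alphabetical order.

I-1 ∈ {Mm Uu VV, Mm Uu Vv}

M/I-1 un ·: Mm
M/I-2 ? ·: Mm|mm
M/II-1 aff I-1×I-2: mm
M/II-2 aff I-1×I-2: mm
M/II-3 aff I-1×I-2: mm
⇒ M over [I-1,I-2,II-1,II-2,II-3]: 2 consistent
U/I-1 un ·: Uu
U/I-2 ? ·: Uu|uu
U/II-1 aff I-1×I-2: uu
U/II-2 un I-1×I-2: UU|Uu
U/II-3 un I-1×I-2: UU|Uu
⇒ U over [I-1,I-2,II-1,II-2,II-3]: 5 consistent
V/I-1 un ·: VV|Vv
V/I-2 un ·: VV|Vv
V/II-1 un I-1×I-2: VV|Vv
V/II-2 un I-1×I-2: VV|Vv
V/II-3 ? I-1×I-2: VV|Vv|vv
⇒ V over [I-1,I-2,II-1,II-2,II-3]: 29 consistent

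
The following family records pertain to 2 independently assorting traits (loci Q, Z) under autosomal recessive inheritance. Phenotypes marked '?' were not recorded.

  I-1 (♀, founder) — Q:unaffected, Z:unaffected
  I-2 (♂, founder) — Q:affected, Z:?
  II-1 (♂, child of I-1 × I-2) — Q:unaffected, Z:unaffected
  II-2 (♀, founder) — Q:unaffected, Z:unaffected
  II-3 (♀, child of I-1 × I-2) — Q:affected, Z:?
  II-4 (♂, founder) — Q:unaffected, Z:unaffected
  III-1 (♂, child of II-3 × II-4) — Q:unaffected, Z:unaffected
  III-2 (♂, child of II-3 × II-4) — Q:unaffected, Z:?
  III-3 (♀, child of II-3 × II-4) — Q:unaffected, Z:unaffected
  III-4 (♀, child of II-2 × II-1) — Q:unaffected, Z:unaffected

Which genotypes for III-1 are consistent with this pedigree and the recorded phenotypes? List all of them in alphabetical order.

Q/I-1 un ·: Qq
Q/I-2 aff ·: qq
Q/II-1 un I-1×I-2: Qq
Q/II-2 un ·: QQ|Qq
Q/II-3 aff I-1×I-2: qq
Q/II-4 un ·: QQ|Qq
Q/III-1 un II-3×II-4: Qq
Q/III-2 un II-3×II-4: Qq
Q/III-3 un II-3×II-4: Qq
Q/III-4 un II-2×II-1: QQ|Qq
⇒ Q over [I-1,I-2,II-1,II-2,II-3,II-4,III-1,III-2,III-3,III-4]: 8 consistent
Z/I-1 un ·: ZZ|Zz
Z/I-2 ? ·: ZZ|Zz|zz
Z/II-1 un I-1×I-2: ZZ|Zz
Z/II-2 un ·: ZZ|Zz
Z/II-3 ? I-1×I-2: ZZ|Zz|zz
Z/II-4 un ·: ZZ|Zz
Z/III-1 un II-3×II-4: ZZ|Zz
Z/III-2 ? II-3×II-4: ZZ|Zz|zz
Z/III-3 un II-3×II-4: ZZ|Zz
Z/III-4 un II-2×II-1: ZZ|Zz
⇒ Z over [I-1,I-2,II-1,II-2,II-3,II-4,III-1,III-2,III-3,III-4]: 829 consistent

III-1 ∈ {Qq ZZ, Qq Zz}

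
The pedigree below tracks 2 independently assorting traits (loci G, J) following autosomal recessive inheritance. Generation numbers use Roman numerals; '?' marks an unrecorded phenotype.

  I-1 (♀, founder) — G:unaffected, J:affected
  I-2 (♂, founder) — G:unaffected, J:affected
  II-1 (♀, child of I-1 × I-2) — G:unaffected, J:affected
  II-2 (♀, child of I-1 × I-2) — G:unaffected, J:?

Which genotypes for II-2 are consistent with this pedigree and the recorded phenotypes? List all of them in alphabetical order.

G/I-1 un ·: GG|Gg
G/I-2 un ·: GG|Gg
G/II-1 un I-1×I-2: GG|Gg
G/II-2 un I-1×I-2: GG|Gg
⇒ G over [I-1,I-2,II-1,II-2]: 13 consistent
J/I-1 aff ·: jj
J/I-2 aff ·: jj
J/II-1 aff I-1×I-2: jj
J/II-2 ? I-1×I-2: jj
⇒ J over [I-1,I-2,II-1,II-2]: 1 consistent

II-2 ∈ {GG jj, Gg jj}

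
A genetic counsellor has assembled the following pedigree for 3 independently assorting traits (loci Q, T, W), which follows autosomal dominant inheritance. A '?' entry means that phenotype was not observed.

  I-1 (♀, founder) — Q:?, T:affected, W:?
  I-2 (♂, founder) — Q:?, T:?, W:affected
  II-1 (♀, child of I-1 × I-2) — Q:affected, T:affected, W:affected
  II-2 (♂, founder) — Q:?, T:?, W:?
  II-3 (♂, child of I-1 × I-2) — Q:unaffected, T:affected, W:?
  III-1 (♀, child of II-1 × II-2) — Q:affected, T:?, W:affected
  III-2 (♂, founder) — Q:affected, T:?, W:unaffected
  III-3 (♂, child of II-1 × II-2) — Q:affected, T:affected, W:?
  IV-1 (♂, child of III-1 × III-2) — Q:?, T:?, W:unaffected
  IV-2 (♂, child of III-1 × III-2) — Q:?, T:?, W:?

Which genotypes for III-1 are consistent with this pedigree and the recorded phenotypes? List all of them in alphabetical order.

III-1 ∈ {QQ TT Ww, QQ Tt Ww, QQ tt Ww, Qq TT Ww, Qq Tt Ww, Qq tt Ww}

Q/I-1 ? ·: qq|Qq
Q/I-2 ? ·: qq|Qq
Q/II-1 aff I-1×I-2: Qq|QQ
Q/II-2 ? ·: qq|Qq|QQ
Q/II-3 un I-1×I-2: qq
Q/III-1 aff II-1×II-2: Qq|QQ
Q/III-2 aff ·: Qq|QQ
Q/III-3 aff II-1×II-2: Qq|QQ
Q/IV-1 ? III-1×III-2: qq|Qq|QQ
Q/IV-2 ? III-1×III-2: qq|Qq|QQ
⇒ Q over [I-1,I-2,II-1,II-2,II-3,III-1,III-2,III-3,IV-1,IV-2]: 309 consistent
T/I-1 aff ·: Tt|TT
T/I-2 ? ·: tt|Tt|TT
T/II-1 aff I-1×I-2: Tt|TT
T/II-2 ? ·: tt|Tt|TT
T/II-3 aff I-1×I-2: Tt|TT
T/III-1 ? II-1×II-2: tt|Tt|TT
T/III-2 ? ·: tt|Tt|TT
T/III-3 aff II-1×II-2: Tt|TT
T/IV-1 ? III-1×III-2: tt|Tt|TT
T/IV-2 ? III-1×III-2: tt|Tt|TT
⇒ T over [I-1,I-2,II-1,II-2,II-3,III-1,III-2,III-3,IV-1,IV-2]: 1499 consistent
W/I-1 ? ·: ww|Ww|WW
W/I-2 aff ·: Ww|WW
W/II-1 aff I-1×I-2: Ww|WW
W/II-2 ? ·: ww|Ww|WW
W/II-3 ? I-1×I-2: ww|Ww|WW
W/III-1 aff II-1×II-2: Ww
W/III-2 un ·: ww
W/III-3 ? II-1×II-2: ww|Ww|WW
W/IV-1 un III-1×III-2: ww
W/IV-2 ? III-1×III-2: ww|Ww
⇒ W over [I-1,I-2,II-1,II-2,II-3,III-1,III-2,III-3,IV-1,IV-2]: 188 consistent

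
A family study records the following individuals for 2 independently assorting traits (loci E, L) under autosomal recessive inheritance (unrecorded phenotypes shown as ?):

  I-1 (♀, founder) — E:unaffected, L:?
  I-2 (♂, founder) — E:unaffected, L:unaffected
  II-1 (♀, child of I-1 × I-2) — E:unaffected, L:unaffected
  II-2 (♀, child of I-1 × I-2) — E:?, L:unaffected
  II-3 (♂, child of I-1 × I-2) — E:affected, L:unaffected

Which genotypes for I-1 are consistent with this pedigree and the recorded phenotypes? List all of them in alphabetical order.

I-1 ∈ {Ee LL, Ee Ll, Ee ll}

E/I-1 un ·: Ee
E/I-2 un ·: Ee
E/II-1 un I-1×I-2: EE|Ee
E/II-2 ? I-1×I-2: EE|Ee|ee
E/II-3 aff I-1×I-2: ee
⇒ E over [I-1,I-2,II-1,II-2,II-3]: 6 consistent
L/I-1 ? ·: LL|Ll|ll
L/I-2 un ·: LL|Ll
L/II-1 un I-1×I-2: LL|Ll
L/II-2 un I-1×I-2: LL|Ll
L/II-3 un I-1×I-2: LL|Ll
⇒ L over [I-1,I-2,II-1,II-2,II-3]: 27 consistent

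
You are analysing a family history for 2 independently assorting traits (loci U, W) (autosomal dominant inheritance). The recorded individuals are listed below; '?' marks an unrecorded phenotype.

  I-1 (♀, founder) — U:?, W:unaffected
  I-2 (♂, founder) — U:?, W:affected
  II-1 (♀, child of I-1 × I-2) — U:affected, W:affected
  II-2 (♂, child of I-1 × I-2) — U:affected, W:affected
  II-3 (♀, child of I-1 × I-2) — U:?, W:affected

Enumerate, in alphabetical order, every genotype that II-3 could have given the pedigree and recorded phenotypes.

U/I-1 ? ·: uu|Uu|UU
U/I-2 ? ·: uu|Uu|UU
U/II-1 aff I-1×I-2: Uu|UU
U/II-2 aff I-1×I-2: Uu|UU
U/II-3 ? I-1×I-2: uu|Uu|UU
⇒ U over [I-1,I-2,II-1,II-2,II-3]: 35 consistent
W/I-1 un ·: ww
W/I-2 aff ·: Ww|WW
W/II-1 aff I-1×I-2: Ww
W/II-2 aff I-1×I-2: Ww
W/II-3 aff I-1×I-2: Ww
⇒ W over [I-1,I-2,II-1,II-2,II-3]: 2 consistent

II-3 ∈ {UU Ww, Uu Ww, uu Ww}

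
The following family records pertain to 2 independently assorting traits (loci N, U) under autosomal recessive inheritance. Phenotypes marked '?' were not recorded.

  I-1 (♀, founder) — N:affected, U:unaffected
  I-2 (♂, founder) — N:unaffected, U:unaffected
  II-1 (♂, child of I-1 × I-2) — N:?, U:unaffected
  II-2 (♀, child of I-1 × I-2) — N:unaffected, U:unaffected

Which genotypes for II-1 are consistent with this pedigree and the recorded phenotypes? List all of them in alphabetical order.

II-1 ∈ {Nn UU, Nn Uu, nn UU, nn Uu}

N/I-1 aff ·: nn
N/I-2 un ·: NN|Nn
N/II-1 ? I-1×I-2: Nn|nn
N/II-2 un I-1×I-2: Nn
⇒ N over [I-1,I-2,II-1,II-2]: 3 consistent
U/I-1 un ·: UU|Uu
U/I-2 un ·: UU|Uu
U/II-1 un I-1×I-2: UU|Uu
U/II-2 un I-1×I-2: UU|Uu
⇒ U over [I-1,I-2,II-1,II-2]: 13 consistent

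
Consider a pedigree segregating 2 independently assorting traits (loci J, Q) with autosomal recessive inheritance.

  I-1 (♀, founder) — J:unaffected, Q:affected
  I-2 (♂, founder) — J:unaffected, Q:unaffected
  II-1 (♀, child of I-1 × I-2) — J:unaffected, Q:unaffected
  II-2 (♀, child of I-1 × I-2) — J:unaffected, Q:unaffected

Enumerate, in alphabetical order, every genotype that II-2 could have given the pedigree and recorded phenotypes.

II-2 ∈ {JJ Qq, Jj Qq}

J/I-1 un ·: JJ|Jj
J/I-2 un ·: JJ|Jj
J/II-1 un I-1×I-2: JJ|Jj
J/II-2 un I-1×I-2: JJ|Jj
⇒ J over [I-1,I-2,II-1,II-2]: 13 consistent
Q/I-1 aff ·: qq
Q/I-2 un ·: QQ|Qq
Q/II-1 un I-1×I-2: Qq
Q/II-2 un I-1×I-2: Qq
⇒ Q over [I-1,I-2,II-1,II-2]: 2 consistent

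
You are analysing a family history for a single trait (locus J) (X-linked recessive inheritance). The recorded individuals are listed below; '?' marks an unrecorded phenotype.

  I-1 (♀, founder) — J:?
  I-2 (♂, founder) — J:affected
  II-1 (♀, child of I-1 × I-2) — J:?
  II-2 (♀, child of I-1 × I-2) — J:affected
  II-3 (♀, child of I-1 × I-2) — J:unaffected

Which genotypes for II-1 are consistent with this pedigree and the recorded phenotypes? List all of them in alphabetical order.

II-1 ∈ {X^JX^j, X^jX^j}

J/I-1 ? ·: X^JX^j
J/I-2 aff ·: X^jY
J/II-1 ? I-1×I-2: X^JX^j|X^jX^j
J/II-2 aff I-1×I-2: X^jX^j
J/II-3 un I-1×I-2: X^JX^j
⇒ J over [I-1,I-2,II-1,II-2,II-3]: 2 consistent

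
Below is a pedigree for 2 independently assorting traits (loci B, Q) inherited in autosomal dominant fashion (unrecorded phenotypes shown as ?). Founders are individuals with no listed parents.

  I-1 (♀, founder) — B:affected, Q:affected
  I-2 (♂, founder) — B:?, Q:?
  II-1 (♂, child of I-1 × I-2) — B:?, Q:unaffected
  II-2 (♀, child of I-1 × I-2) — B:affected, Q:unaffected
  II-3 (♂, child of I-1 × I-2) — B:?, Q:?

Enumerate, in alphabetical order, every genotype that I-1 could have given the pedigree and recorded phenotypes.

I-1 ∈ {BB Qq, Bb Qq}

B/I-1 aff ·: Bb|BB
B/I-2 ? ·: bb|Bb|BB
B/II-1 ? I-1×I-2: bb|Bb|BB
B/II-2 aff I-1×I-2: Bb|BB
B/II-3 ? I-1×I-2: bb|Bb|BB
⇒ B over [I-1,I-2,II-1,II-2,II-3]: 40 consistent
Q/I-1 aff ·: Qq
Q/I-2 ? ·: qq|Qq
Q/II-1 un I-1×I-2: qq
Q/II-2 un I-1×I-2: qq
Q/II-3 ? I-1×I-2: qq|Qq|QQ
⇒ Q over [I-1,I-2,II-1,II-2,II-3]: 5 consistent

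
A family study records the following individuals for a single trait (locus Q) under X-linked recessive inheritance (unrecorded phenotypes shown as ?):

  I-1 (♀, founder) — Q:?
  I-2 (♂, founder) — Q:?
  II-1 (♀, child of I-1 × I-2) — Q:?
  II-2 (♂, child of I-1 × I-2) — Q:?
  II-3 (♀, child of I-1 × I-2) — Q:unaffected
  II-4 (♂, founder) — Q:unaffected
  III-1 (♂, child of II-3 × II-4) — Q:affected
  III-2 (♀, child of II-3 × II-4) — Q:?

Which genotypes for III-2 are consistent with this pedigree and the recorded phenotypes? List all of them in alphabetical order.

Q/I-1 ? ·: X^QX^Q|X^QX^q|X^qX^q
Q/I-2 ? ·: X^QY|X^qY
Q/II-1 ? I-1×I-2: X^QX^Q|X^QX^q|X^qX^q
Q/II-2 ? I-1×I-2: X^QY|X^qY
Q/II-3 un I-1×I-2: X^QX^q
Q/II-4 un ·: X^QY
Q/III-1 aff II-3×II-4: X^qY
Q/III-2 ? II-3×II-4: X^QX^Q|X^QX^q
⇒ Q over [I-1,I-2,II-1,II-2,II-3,II-4,III-1,III-2]: 20 consistent

III-2 ∈ {X^QX^Q, X^QX^q}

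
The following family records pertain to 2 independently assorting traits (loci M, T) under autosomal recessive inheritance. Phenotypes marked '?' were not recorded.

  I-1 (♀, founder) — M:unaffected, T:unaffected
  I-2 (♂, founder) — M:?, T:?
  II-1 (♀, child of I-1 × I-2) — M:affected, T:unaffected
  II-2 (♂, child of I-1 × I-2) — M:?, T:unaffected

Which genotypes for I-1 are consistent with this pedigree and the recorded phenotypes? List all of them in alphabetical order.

M/I-1 un ·: Mm
M/I-2 ? ·: Mm|mm
M/II-1 aff I-1×I-2: mm
M/II-2 ? I-1×I-2: MM|Mm|mm
⇒ M over [I-1,I-2,II-1,II-2]: 5 consistent
T/I-1 un ·: TT|Tt
T/I-2 ? ·: TT|Tt|tt
T/II-1 un I-1×I-2: TT|Tt
T/II-2 un I-1×I-2: TT|Tt
⇒ T over [I-1,I-2,II-1,II-2]: 15 consistent

I-1 ∈ {Mm TT, Mm Tt}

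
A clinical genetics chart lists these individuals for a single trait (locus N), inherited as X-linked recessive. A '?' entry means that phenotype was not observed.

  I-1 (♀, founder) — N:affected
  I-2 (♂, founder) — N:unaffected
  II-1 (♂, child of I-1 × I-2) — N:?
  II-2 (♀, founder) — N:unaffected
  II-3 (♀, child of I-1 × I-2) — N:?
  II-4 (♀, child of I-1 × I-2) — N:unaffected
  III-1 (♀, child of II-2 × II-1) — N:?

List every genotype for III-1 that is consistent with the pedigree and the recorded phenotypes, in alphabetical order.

III-1 ∈ {X^NX^n, X^nX^n}

N/I-1 aff ·: X^nX^n
N/I-2 un ·: X^NY
N/II-1 ? I-1×I-2: X^nY
N/II-2 un ·: X^NX^N|X^NX^n
N/II-3 ? I-1×I-2: X^NX^n
N/II-4 un I-1×I-2: X^NX^n
N/III-1 ? II-2×II-1: X^NX^n|X^nX^n
⇒ N over [I-1,I-2,II-1,II-2,II-3,II-4,III-1]: 3 consistent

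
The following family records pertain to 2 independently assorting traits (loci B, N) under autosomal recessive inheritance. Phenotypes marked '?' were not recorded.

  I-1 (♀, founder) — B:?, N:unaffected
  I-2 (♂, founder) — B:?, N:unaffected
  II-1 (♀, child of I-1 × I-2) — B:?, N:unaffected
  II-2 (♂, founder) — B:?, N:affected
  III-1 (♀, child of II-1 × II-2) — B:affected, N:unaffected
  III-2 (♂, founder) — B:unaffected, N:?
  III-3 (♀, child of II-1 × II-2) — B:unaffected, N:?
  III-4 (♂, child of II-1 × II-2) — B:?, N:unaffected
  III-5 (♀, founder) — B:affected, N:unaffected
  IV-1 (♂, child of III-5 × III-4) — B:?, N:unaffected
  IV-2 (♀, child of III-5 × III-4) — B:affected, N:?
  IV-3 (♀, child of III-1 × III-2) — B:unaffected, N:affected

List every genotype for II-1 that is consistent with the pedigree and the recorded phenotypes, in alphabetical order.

II-1 ∈ {Bb NN, Bb Nn, bb NN, bb Nn}

B/I-1 ? ·: BB|Bb|bb
B/I-2 ? ·: BB|Bb|bb
B/II-1 ? I-1×I-2: Bb|bb
B/II-2 ? ·: Bb|bb
B/III-1 aff II-1×II-2: bb
B/III-2 un ·: BB|Bb
B/III-3 un II-1×II-2: BB|Bb
B/III-4 ? II-1×II-2: Bb|bb
B/III-5 aff ·: bb
B/IV-1 ? III-5×III-4: Bb|bb
B/IV-2 aff III-5×III-4: bb
B/IV-3 un III-1×III-2: Bb
⇒ B over [I-1,I-2,II-1,II-2,III-1,III-2,III-3,III-4,III-5,IV-1,IV-2,IV-3]: 150 consistent
N/I-1 un ·: NN|Nn
N/I-2 un ·: NN|Nn
N/II-1 un I-1×I-2: NN|Nn
N/II-2 aff ·: nn
N/III-1 un II-1×II-2: Nn
N/III-2 ? ·: Nn|nn
N/III-3 ? II-1×II-2: Nn|nn
N/III-4 un II-1×II-2: Nn
N/III-5 un ·: NN|Nn
N/IV-1 un III-5×III-4: NN|Nn
N/IV-2 ? III-5×III-4: NN|Nn|nn
N/IV-3 aff III-1×III-2: nn
⇒ N over [I-1,I-2,II-1,II-2,III-1,III-2,III-3,III-4,III-5,IV-1,IV-2,IV-3]: 200 consistent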